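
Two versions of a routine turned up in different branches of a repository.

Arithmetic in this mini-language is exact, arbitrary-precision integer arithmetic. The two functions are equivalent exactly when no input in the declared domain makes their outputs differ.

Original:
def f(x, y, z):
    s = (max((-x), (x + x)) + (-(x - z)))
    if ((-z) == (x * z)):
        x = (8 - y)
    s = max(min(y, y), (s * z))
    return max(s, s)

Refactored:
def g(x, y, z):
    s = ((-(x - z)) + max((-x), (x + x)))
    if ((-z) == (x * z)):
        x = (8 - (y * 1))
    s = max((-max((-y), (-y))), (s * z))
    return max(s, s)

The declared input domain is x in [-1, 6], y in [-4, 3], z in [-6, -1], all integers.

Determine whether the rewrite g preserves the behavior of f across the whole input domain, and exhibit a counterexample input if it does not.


The two versions differ — the changes include min/max/abs usage differs; and constant usage differs; and arithmetic usage differs.
Spot check at x=6, y=3, z=-6 — f: s=0, then ((-z) == (x * z)) is false, then s=3, then returns 3. g: s=0, then ((-z) == (x * z)) is false, then s=3, then returns 3. Both give 3.
Sweeping the whole domain (384 inputs) finds no disagreement.
verdict: equivalent


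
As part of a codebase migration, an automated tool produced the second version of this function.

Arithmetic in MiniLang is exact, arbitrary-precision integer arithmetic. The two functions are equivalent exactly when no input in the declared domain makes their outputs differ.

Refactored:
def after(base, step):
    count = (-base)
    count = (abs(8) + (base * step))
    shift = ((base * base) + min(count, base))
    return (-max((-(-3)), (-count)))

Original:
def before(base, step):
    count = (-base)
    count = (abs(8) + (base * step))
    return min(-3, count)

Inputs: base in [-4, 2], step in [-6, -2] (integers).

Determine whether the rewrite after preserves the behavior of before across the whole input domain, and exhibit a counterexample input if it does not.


Equivalent. The diff adds an assignment to `shift` whose value nothing reads, which nothing downstream consumes.
Across all 35 domain points the two functions coincide.
As a probe, take base=2, step=-3: before runs count=-2, then count=2, then returns -3; after runs count=-2, then count=2, then shift=6, then returns -3; both end at -3.
verdict: equivalent


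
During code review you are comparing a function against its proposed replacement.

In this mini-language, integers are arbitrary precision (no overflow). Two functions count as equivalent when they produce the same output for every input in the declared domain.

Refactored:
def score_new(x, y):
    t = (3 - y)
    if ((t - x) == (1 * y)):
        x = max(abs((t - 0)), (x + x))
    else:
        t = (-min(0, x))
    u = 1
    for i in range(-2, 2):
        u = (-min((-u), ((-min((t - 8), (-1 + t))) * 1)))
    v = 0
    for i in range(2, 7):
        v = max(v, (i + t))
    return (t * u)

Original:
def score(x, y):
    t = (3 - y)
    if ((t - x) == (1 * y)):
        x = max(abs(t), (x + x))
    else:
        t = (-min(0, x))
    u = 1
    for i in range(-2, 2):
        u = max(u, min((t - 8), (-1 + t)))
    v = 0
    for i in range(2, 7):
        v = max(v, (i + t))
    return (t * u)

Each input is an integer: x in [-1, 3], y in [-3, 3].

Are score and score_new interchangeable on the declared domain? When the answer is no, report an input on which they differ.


Side by side, the visible changes include: arithmetic usage differs; also min/max/abs usage differs; also constant usage differs.
Tracing x=0, y=0: score: t becomes 3; next ((t - x) == (1 * y)) evaluates to false; next t becomes 0; next u becomes 1; next at i=-2:; next u becomes 1; next at i=-1:; next u becomes 1; next at i=0:; next u becomes 1; next at i=1:; next u becomes 1; next v becomes 0; next at i=2:; next v becomes 2; next at i=3:; next v becomes 3; next at i=4:; next v becomes 4; next at i=5:; next v becomes 5; next at i=6:; next v becomes 6; next final value 0 | score_new: t becomes 3; next ((t - x) == (1 * y)) evaluates to false; next t becomes 0; next u becomes 1; next at i=-2:; next u becomes 1; next at i=-1:; next u becomes 1; next at i=0:; next u becomes 1; next at i=1:; next u becomes 1; next v becomes 0; next at i=2:; next v becomes 2; next at i=3:; next v becomes 3; next at i=4:; next v becomes 4; next at i=5:; next v becomes 5; next at i=6:; next v becomes 6; next final value 0 — matching result 0.
Across all 35 domain points the two functions coincide.
verdict: equivalent


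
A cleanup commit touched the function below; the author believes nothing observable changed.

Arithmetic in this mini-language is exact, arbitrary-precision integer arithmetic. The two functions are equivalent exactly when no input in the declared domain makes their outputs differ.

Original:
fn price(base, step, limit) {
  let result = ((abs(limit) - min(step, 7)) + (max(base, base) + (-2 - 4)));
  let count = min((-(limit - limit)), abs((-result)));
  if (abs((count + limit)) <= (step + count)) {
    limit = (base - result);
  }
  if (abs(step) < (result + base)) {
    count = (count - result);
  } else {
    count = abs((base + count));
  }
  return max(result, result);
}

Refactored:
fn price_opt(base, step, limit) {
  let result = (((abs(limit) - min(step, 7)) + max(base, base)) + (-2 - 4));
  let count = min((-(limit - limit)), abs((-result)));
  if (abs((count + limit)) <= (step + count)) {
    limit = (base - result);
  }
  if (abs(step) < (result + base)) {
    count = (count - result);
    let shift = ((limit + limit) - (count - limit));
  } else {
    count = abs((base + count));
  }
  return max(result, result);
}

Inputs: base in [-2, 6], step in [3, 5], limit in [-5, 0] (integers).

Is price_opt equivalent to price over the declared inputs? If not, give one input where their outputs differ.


The two are interchangeable: local variable names differ; also arithmetic usage differs; also statement counts differ, and every declared input agrees.
One worked example (base=-1, step=4, limit=0) — price: result becomes -11; next count becomes 0; next (abs((count + limit)) <= (step + count)) evaluates to true; next limit becomes 10; next (abs(step) < (result + base)) evaluates to false; next count becomes 1; next final value -11; price_opt: result becomes -11; next count becomes 0; next (abs((count + limit)) <= (step + count)) evaluates to true; next limit becomes 10; next (abs(step) < (result + base)) evaluates to false; next count becomes 1; next final value -11; agreement on -11.
Across all 162 domain points the two functions coincide.
verdict: equivalent


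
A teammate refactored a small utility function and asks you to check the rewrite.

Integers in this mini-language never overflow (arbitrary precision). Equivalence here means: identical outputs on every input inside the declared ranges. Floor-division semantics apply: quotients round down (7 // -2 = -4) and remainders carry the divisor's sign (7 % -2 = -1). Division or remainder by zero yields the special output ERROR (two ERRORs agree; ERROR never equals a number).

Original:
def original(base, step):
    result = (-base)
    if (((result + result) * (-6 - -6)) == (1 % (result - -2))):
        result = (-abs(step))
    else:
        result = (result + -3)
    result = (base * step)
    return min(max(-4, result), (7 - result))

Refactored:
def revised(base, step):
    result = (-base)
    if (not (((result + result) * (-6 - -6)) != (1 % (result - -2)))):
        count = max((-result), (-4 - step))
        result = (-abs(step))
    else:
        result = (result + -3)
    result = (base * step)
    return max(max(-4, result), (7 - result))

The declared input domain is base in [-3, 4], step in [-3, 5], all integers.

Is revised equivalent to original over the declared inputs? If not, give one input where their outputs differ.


These are not equivalent — on base=-3, step=-3 the outputs split (-2 vs 9).
original: result := 3 | (((result + result) * (-6 - -6)) == (1 % (result - -2))): false | result := 0 | result := 9 | result -2
revised: result := 3 | (not (((result + result) * (-6 - -6)) != (1 % (result - -2)))): false | result := 0 | result := 9 | result 9
verdict: not equivalent; witness: base=-3, step=-3


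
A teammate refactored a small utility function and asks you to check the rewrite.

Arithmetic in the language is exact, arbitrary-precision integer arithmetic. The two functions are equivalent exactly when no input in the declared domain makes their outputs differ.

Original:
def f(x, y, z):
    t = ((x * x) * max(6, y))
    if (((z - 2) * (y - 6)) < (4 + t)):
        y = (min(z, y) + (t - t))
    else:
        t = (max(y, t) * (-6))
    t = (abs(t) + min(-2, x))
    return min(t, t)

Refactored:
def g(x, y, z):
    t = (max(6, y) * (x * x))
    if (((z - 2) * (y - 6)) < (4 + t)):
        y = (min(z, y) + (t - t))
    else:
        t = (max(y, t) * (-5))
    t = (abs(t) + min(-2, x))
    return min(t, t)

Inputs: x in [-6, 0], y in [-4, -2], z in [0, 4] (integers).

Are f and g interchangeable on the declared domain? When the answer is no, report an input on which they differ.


Consider the input x=-1, y=-4, z=0.
f: t = 6; (((z - 2) * (y - 6)) < (4 + t)) -> false; t = -36; t = 34; return 34
g: t = 6; (((z - 2) * (y - 6)) < (4 + t)) -> false; t = -30; t = 28; return 28
34 vs 28 — the two versions disagree here.
verdict: not equivalent; witness: x=-1, y=-4, z=0


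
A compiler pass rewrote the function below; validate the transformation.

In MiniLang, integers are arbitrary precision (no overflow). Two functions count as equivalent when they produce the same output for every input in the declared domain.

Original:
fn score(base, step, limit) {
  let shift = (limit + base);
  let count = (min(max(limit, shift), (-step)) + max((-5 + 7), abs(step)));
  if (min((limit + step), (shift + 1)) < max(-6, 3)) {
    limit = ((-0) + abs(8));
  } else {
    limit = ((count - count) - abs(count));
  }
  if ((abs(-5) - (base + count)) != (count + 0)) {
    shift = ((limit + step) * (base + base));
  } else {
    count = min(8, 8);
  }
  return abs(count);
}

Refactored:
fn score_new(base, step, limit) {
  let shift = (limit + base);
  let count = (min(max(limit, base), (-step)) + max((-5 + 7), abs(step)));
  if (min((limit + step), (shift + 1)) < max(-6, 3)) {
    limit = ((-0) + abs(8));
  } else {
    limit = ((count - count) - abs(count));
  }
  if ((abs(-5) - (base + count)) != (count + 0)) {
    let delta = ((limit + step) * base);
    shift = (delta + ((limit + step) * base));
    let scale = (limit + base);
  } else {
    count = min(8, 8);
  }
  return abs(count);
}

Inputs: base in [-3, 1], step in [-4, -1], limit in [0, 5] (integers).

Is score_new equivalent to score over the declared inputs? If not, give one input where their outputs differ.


Input base=1, step=-4, limit=1: 6 from score versus 5 from score_new.
verdict: not equivalent; witness: base=1, step=-4, limit=1


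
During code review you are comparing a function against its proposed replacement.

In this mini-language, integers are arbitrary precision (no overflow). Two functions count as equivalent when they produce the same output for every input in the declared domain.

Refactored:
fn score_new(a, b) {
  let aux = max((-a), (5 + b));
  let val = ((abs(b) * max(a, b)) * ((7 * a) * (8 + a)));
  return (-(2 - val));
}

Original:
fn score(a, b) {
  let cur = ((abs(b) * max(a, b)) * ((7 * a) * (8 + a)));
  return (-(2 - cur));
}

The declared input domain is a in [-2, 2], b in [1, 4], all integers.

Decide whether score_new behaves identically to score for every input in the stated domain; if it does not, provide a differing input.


A substantive addition is an assignment to `aux` whose value nothing reads; no result depends on it.
One worked example (a=0, b=4) — score: cur := 0 | result -2; score_new: aux := 9 | val := 0 | result -2; agreement on -2.
An exhaustive pass over the 20 declared inputs shows identical outputs.
verdict: equivalent


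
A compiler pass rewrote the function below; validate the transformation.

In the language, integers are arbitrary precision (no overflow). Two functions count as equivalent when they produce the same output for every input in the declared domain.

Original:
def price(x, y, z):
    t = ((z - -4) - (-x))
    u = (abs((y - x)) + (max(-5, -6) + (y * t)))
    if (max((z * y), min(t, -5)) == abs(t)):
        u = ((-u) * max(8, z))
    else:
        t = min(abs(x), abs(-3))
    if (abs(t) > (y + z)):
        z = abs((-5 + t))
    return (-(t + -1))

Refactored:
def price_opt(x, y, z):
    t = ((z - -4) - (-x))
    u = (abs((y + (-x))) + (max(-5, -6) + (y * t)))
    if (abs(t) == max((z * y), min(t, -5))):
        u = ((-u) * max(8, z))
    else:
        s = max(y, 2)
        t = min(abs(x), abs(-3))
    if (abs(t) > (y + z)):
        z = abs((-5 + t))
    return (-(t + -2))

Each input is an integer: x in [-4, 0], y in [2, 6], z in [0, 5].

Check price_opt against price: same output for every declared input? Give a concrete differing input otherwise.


Input x=-4, y=2, z=0: 1 from price versus 2 from price_opt.
verdict: not equivalent; witness: x=-4, y=2, z=0


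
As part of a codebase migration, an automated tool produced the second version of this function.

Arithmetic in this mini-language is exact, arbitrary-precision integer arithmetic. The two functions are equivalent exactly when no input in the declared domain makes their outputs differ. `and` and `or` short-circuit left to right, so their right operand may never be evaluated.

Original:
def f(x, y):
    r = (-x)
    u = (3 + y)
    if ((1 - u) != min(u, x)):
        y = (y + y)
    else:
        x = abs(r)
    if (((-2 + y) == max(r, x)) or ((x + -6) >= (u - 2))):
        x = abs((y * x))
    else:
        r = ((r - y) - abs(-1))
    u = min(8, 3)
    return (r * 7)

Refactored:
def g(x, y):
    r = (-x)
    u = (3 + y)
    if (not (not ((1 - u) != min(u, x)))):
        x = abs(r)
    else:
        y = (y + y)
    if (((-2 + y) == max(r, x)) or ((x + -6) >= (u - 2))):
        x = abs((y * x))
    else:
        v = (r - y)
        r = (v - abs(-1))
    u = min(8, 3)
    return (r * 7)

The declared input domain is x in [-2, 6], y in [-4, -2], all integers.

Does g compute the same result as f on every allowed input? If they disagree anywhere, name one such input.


Consider the input x=-2, y=-4.
f: r=2, then u=-1, then ((1 - u) != min(u, x)) is true, then y=-8, then (((-2 + y) == max(r, x)) or ((x + -6) >= (u - 2))) is false, then r=9, then u=3, then returns 63
g: r=2, then u=-1, then (not (not ((1 - u) != min(u, x)))) is true, then x=2, then (((-2 + y) == max(r, x)) or ((x + -6) >= (u - 2))) is false, then v=6, then r=5, then u=3, then returns 35
63 against 35: the behavior changed.
verdict: not equivalent; witness: x=-2, y=-4


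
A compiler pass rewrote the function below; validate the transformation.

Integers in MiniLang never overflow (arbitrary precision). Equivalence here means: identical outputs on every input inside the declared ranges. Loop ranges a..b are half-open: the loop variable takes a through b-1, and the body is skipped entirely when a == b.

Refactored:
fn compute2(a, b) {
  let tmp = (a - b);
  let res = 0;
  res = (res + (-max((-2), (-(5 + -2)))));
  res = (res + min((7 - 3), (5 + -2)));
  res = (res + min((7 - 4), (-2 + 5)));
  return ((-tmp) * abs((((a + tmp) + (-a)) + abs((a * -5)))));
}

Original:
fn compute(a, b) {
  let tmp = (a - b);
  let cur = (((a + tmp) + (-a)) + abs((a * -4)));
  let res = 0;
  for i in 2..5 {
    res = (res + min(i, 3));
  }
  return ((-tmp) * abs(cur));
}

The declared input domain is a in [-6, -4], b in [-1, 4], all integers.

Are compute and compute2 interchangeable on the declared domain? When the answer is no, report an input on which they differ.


Run the pair on a=-6, b=-1.
compute: tmp = -5; cur = 19; res = 0; [i=2]; res = 2; [i=3]; res = 5; [i=4]; res = 8; return 95
compute2: tmp = -5; res = 0; res = 2; res = 5; res = 8; return 125
95 vs 125 — the two versions disagree here.
verdict: not equivalent; witness: a=-6, b=-1


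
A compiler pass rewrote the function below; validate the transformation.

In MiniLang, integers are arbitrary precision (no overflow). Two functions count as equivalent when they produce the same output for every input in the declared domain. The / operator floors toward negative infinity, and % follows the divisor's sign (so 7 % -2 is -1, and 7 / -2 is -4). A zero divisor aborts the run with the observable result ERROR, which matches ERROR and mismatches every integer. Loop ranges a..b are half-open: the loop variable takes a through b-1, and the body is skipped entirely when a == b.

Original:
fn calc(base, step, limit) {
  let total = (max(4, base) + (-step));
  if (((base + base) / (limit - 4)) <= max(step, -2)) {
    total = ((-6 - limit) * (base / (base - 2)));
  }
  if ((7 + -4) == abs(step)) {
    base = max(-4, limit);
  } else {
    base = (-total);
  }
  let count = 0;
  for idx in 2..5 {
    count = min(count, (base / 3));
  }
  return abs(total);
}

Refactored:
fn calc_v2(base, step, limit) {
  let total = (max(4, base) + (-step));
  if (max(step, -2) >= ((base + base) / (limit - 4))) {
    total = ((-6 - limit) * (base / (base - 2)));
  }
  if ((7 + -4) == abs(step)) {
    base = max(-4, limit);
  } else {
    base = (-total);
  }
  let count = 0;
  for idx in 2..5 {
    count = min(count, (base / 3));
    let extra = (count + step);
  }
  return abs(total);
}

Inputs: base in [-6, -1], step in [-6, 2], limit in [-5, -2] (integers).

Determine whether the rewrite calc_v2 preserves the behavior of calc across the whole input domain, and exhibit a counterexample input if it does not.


Although comparison usage differs, plus arithmetic usage differs, plus statement counts differ, plus local variable names differ, 216/216 inputs agree.
verdict: equivalent


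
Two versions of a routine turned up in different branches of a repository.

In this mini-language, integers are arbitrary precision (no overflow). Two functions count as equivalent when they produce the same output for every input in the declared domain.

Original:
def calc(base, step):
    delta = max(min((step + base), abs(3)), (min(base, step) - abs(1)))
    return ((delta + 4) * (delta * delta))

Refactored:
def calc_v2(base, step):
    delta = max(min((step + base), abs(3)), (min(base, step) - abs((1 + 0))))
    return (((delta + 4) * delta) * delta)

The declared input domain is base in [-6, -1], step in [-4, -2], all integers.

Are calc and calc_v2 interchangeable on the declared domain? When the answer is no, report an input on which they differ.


The two versions differ — the changes include arithmetic usage differs; and constant usage differs.
Spot check at base=-6, step=-2 — calc: delta := -7 | result -147. calc_v2: delta := -7 | result -147. Both give -147.
Every one of the 18 inputs gives matching results.
verdict: equivalent


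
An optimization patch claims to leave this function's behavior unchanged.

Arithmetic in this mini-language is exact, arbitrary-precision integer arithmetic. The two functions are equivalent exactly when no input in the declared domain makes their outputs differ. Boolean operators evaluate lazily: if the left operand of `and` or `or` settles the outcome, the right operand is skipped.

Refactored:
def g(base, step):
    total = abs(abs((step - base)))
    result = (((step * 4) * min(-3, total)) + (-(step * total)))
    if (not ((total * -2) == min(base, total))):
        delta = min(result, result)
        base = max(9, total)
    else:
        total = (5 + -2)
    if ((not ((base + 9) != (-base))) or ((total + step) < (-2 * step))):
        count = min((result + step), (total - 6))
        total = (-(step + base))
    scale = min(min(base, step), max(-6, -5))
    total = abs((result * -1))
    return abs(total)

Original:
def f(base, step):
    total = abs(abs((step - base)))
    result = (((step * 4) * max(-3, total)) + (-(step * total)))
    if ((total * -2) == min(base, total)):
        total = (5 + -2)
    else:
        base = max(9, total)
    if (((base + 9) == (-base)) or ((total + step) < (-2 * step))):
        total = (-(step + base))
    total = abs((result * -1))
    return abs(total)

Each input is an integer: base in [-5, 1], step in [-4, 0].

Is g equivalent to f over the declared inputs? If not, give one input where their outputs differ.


Take base=-5, step=-4.
f: total=1, then result=-12, then ((total * -2) == min(base, total)) is false, then base=9, then (((base + 9) == (-base)) or ((total + step) < (-2 * step))) is true, then total=-5, then total=12, then returns 12
g: total=1, then result=52, then (not ((total * -2) == min(base, total))) is true, then delta=52, then base=9, then ((not ((base + 9) != (-base))) or ((total + step) < (-2 * step))) is true, then count=-5, then total=-5, then scale=-5, then total=52, then returns 52
12 vs 52 — the two versions disagree here.
verdict: not equivalent; witness: base=-5, step=-4


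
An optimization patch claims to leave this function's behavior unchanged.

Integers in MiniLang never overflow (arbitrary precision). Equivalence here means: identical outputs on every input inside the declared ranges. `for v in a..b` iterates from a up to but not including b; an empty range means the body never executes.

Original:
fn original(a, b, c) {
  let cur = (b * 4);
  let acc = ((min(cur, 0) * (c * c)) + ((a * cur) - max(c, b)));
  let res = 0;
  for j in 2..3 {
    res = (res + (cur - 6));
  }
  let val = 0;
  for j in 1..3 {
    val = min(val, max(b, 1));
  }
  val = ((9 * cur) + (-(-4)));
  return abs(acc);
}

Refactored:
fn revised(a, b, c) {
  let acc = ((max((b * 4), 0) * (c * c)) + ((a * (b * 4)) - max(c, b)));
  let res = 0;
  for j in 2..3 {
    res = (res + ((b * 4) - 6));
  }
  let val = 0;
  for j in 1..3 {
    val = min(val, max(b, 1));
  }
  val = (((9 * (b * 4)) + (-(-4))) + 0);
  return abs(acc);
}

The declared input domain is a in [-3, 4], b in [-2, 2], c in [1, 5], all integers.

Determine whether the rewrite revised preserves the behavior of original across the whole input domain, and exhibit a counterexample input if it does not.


Not equivalent: a=-3, b=-2, c=1 separates them (15 vs 23).
original: cur = -8; acc = 15; res = 0; [j=2]; res = -14; val = 0; [j=1]; val = 0; [j=2]; val = 0; val = -68; return 15
revised: acc = 23; res = 0; [j=2]; res = -14; val = 0; [j=1]; val = 0; [j=2]; val = 0; val = -68; return 23
verdict: not equivalent; witness: a=-3, b=-2, c=1


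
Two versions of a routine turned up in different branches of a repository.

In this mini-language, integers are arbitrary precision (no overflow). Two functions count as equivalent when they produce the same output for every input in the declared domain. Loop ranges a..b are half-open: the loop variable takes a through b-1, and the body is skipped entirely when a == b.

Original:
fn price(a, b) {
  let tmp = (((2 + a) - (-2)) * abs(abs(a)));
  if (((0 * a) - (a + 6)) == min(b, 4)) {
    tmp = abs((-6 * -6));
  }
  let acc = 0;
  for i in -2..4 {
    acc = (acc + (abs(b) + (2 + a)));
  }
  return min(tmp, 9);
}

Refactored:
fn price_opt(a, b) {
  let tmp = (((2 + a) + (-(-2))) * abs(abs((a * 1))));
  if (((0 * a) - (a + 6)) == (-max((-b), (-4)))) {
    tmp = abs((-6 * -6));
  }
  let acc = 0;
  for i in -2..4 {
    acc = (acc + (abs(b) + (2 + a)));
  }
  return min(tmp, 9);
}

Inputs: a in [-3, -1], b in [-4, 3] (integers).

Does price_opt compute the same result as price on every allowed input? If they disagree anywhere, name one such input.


Comparing the listings, the differences include: min/max/abs usage differs, plus arithmetic usage differs, plus constant usage differs.
Spot check at a=-3, b=1 — price: tmp becomes 3; next (((0 * a) - (a + 6)) == min(b, 4)) evaluates to false; next acc becomes 0; next at i=-2:; next acc becomes 0; next at i=-1:; next acc becomes 0; next at i=0:; next acc becomes 0; next at i=1:; next acc becomes 0; next at i=2:; next acc becomes 0; next at i=3:; next acc becomes 0; next final value 3. price_opt: tmp becomes 3; next (((0 * a) - (a + 6)) == (-max((-b), (-4)))) evaluates to false; next acc becomes 0; next at i=-2:; next acc becomes 0; next at i=-1:; next acc becomes 0; next at i=0:; next acc becomes 0; next at i=1:; next acc becomes 0; next at i=2:; next acc becomes 0; next at i=3:; next acc becomes 0; next final value 3. Both give 3.
Sweeping the whole domain (24 inputs) finds no disagreement.
verdict: equivalent


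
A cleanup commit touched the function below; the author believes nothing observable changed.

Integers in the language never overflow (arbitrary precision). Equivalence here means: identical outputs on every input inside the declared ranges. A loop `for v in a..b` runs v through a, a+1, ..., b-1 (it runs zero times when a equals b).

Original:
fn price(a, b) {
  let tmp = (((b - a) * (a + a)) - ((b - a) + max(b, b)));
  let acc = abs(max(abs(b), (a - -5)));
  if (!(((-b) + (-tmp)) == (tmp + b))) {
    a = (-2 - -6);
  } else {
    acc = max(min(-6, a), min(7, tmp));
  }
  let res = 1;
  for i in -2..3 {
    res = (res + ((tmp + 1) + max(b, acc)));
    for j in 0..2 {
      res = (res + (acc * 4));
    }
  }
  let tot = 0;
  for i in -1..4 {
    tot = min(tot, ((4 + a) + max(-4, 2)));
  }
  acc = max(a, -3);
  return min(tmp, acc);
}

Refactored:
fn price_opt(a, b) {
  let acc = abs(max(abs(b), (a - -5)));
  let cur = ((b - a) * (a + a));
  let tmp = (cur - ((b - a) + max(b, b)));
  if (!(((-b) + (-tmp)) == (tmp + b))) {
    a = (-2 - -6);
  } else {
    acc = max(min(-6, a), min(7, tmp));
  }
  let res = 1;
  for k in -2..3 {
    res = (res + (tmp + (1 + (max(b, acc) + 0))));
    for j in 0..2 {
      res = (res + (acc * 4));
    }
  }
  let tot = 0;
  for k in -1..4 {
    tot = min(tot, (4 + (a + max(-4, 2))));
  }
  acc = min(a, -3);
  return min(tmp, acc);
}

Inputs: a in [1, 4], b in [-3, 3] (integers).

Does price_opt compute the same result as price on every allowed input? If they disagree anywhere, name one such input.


Take a=1, b=-3.
price: tmp = -1; acc = 6; (!(((-b) + (-tmp)) == (tmp + b))) -> true; a = 4; res = 1; [i=-2]; res = 7; [j=0]; res = 31; [j=1]; res = 55; [i=-1]; res = 61; [j=0]; res = 85; [j=1]; res = 109; [i=0]; res = 115; [j=0]; res = 139; [j=1]; res = 163; [i=1]; res = 169; [j=0]; res = 193; [j=1]; res = 217; [i=2]; res = 223; [j=0]; res = 247; [j=1]; res = 271; tot = 0; [i=-1]; tot = 0; [i=0]; tot = 0; [i=1]; tot = 0; [i=2]; tot = 0; [i=3]; tot = 0; acc = 4; return -1
price_opt: acc = 6; cur = -8; tmp = -1; (!(((-b) + (-tmp)) == (tmp + b))) -> true; a = 4; res = 1; [k=-2]; res = 7; [j=0]; res = 31; [j=1]; res = 55; [k=-1]; res = 61; [j=0]; res = 85; [j=1]; res = 109; [k=0]; res = 115; [j=0]; res = 139; [j=1]; res = 163; [k=1]; res = 169; [j=0]; res = 193; [j=1]; res = 217; [k=2]; res = 223; [j=0]; res = 247; [j=1]; res = 271; tot = 0; [k=-1]; tot = 0; [k=0]; tot = 0; [k=1]; tot = 0; [k=2]; tot = 0; [k=3]; tot = 0; acc = -3; return -3
-1 against -3: the behavior changed.
verdict: not equivalent; witness: a=1, b=-3


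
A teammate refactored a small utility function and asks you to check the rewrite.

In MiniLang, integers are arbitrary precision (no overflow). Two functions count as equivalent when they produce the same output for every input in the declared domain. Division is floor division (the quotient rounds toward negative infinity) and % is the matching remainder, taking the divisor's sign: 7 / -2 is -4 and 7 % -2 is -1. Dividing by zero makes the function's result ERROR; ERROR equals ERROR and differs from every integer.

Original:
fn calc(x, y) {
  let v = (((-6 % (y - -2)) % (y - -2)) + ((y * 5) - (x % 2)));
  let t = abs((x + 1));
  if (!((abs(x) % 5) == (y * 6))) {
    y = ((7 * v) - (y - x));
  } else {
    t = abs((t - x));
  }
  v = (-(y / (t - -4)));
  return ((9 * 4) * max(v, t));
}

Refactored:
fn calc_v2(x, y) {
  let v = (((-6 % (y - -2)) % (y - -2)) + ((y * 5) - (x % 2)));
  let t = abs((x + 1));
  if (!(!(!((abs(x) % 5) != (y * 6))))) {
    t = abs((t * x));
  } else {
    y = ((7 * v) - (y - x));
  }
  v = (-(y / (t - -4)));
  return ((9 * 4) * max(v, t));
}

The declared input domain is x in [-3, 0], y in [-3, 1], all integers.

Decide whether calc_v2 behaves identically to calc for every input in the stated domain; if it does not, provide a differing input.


Try x=0, y=0.
calc: v = 0; t = 1; (!((abs(x) % 5) == (y * 6))) -> false; t = 1; v = 0; return 36
calc_v2: v = 0; t = 1; (!(!(!((abs(x) % 5) != (y * 6))))) -> true; t = 0; v = 0; return 0
36 against 0: the behavior changed.
verdict: not equivalent; witness: x=0, y=0


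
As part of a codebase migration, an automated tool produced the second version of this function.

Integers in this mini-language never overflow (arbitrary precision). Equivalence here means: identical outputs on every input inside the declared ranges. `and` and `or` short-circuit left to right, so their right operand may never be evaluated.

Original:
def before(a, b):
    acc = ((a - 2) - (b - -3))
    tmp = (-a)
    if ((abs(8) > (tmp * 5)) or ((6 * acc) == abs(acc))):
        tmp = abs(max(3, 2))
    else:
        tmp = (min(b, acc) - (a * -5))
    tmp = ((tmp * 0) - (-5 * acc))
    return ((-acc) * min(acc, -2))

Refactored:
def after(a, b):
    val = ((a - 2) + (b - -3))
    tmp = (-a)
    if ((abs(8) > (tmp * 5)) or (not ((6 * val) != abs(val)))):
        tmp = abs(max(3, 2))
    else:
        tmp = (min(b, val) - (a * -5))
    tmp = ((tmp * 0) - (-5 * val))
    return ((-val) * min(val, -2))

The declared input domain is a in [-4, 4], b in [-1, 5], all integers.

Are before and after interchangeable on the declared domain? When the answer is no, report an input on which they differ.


a=-4, b=-1 yields -64 from before but -16 from after.
verdict: not equivalent; witness: a=-4, b=-1


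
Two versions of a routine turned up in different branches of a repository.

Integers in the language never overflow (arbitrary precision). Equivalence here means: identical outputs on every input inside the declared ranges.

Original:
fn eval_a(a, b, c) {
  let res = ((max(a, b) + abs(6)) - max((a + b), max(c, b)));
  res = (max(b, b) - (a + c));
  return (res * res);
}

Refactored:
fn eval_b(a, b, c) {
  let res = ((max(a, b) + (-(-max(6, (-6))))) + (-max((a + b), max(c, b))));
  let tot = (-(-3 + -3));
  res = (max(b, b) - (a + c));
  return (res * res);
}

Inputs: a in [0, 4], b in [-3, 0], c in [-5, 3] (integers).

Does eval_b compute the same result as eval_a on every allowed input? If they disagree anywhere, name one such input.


Reading the diff, among the changes: arithmetic usage differs, plus statement counts differ, plus constant usage differs, plus local variable names differ, plus min/max/abs usage differs.
One worked example (a=0, b=-1, c=-1) — eval_a: res=7, then res=0, then returns 0; eval_b: res=7, then tot=6, then res=0, then returns 0; agreement on 0.
An exhaustive pass over the 180 declared inputs shows identical outputs.
verdict: equivalent


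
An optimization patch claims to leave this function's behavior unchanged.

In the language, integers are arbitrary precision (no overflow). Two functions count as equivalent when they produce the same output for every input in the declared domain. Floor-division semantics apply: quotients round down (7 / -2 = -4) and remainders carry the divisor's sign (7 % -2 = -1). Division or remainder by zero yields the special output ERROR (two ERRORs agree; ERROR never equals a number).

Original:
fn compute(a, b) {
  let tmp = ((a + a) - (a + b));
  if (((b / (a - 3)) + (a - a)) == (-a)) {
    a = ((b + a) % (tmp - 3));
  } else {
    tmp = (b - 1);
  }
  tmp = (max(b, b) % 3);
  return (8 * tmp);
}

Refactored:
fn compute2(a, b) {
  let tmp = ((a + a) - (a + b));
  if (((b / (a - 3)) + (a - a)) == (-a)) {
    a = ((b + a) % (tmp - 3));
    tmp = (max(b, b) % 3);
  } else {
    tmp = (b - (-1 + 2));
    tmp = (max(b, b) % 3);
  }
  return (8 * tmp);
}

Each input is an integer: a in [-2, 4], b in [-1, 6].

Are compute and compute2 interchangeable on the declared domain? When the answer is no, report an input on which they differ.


This is a faithful refactor — constant usage differs; arithmetic usage differs; statement counts differ; min/max/abs usage differs, but the computed results match everywhere.
As a probe, take a=0, b=6: compute runs tmp=-6, then (((b / (a - 3)) + (a - a)) == (-a)) is false, then tmp=5, then tmp=0, then returns 0; compute2 runs tmp=-6, then (((b / (a - 3)) + (a - a)) == (-a)) is false, then tmp=5, then tmp=0, then returns 0; both end at 0.
An exhaustive pass over the 56 declared inputs shows identical outputs.
verdict: equivalent


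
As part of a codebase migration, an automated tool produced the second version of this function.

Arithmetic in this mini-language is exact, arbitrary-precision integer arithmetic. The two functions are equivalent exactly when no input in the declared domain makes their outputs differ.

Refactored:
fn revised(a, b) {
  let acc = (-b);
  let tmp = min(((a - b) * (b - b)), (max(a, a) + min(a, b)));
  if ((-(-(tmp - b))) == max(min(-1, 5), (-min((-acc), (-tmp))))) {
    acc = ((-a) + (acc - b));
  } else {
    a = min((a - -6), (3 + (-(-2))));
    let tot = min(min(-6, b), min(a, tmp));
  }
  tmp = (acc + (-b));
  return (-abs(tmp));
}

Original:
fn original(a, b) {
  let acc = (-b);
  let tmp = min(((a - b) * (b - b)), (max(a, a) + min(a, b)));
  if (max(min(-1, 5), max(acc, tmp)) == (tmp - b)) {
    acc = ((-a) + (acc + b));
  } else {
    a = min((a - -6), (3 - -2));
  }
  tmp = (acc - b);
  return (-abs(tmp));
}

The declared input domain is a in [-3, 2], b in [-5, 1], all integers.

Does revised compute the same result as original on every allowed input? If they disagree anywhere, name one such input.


Try a=1, b=-1.
original: acc becomes 1; next tmp becomes 0; next (max(min(-1, 5), max(acc, tmp)) == (tmp - b)) evaluates to true; next acc becomes -1; next tmp becomes 0; next final value 0
revised: acc becomes 1; next tmp becomes 0; next ((-(-(tmp - b))) == max(min(-1, 5), (-min((-acc), (-tmp))))) evaluates to true; next acc becomes 1; next tmp becomes 2; next final value -2
0 != -2, so the rewrite changes behavior.
verdict: not equivalent; witness: a=1, b=-1


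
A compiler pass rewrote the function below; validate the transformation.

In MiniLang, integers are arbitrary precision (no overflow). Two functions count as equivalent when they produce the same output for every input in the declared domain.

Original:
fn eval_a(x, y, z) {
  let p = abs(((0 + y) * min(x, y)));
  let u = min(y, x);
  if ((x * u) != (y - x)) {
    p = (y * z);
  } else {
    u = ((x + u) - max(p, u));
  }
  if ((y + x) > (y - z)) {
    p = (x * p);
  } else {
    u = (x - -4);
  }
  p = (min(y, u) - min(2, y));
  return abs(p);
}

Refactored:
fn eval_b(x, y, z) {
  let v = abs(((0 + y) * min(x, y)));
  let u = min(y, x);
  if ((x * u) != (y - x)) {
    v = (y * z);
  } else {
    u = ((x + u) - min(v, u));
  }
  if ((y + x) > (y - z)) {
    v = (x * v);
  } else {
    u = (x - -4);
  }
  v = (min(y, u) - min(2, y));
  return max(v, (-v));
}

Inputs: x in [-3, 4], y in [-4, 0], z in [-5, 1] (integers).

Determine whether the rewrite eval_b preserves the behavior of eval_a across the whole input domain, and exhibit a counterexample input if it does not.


The rewrite breaks on x=2, y=-2, z=-1, where the results are 2 and 0.
eval_a: p=4, then u=-2, then ((x * u) != (y - x)) is false, then u=-4, then ((y + x) > (y - z)) is true, then p=8, then p=-2, then returns 2
eval_b: v=4, then u=-2, then ((x * u) != (y - x)) is false, then u=2, then ((y + x) > (y - z)) is true, then v=8, then v=0, then returns 0
verdict: not equivalent; witness: x=2, y=-2, z=-1


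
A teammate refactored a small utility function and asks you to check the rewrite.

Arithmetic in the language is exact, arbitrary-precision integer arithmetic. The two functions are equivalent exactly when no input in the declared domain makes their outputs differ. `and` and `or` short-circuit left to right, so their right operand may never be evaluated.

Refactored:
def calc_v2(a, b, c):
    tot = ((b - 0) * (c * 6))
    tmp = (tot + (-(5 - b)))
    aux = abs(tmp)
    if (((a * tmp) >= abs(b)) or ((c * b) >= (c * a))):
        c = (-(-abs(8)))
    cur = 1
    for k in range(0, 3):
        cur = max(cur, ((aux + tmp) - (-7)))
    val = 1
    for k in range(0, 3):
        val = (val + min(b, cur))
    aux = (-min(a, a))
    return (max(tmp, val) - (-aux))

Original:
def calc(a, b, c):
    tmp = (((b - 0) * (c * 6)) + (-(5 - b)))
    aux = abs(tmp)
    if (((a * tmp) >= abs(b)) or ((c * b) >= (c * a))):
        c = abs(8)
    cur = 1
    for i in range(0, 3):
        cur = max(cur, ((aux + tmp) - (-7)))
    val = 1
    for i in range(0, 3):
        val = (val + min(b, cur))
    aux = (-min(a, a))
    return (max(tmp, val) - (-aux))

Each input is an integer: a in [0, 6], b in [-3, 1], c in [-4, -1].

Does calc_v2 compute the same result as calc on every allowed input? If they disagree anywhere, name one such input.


Behavior is preserved: although statement counts differ, plus local variable names differ, the outputs never diverge.
Tracing a=0, b=0, c=-1: calc: tmp := -5 | aux := 5 | (((a * tmp) >= abs(b)) or ((c * b) >= (c * a))): true | c := 8 | cur := 1 | iter i=0: | cur := 7 | iter i=1: | cur := 7 | iter i=2: | cur := 7 | val := 1 | iter i=0: | val := 1 | iter i=1: | val := 1 | iter i=2: | val := 1 | aux := 0 | result 1 | calc_v2: tot := 0 | tmp := -5 | aux := 5 | (((a * tmp) >= abs(b)) or ((c * b) >= (c * a))): true | c := 8 | cur := 1 | iter k=0: | cur := 7 | iter k=1: | cur := 7 | iter k=2: | cur := 7 | val := 1 | iter k=0: | val := 1 | iter k=1: | val := 1 | iter k=2: | val := 1 | aux := 0 | result 1 — matching result 1.
Every one of the 140 inputs gives matching results.
verdict: equivalent


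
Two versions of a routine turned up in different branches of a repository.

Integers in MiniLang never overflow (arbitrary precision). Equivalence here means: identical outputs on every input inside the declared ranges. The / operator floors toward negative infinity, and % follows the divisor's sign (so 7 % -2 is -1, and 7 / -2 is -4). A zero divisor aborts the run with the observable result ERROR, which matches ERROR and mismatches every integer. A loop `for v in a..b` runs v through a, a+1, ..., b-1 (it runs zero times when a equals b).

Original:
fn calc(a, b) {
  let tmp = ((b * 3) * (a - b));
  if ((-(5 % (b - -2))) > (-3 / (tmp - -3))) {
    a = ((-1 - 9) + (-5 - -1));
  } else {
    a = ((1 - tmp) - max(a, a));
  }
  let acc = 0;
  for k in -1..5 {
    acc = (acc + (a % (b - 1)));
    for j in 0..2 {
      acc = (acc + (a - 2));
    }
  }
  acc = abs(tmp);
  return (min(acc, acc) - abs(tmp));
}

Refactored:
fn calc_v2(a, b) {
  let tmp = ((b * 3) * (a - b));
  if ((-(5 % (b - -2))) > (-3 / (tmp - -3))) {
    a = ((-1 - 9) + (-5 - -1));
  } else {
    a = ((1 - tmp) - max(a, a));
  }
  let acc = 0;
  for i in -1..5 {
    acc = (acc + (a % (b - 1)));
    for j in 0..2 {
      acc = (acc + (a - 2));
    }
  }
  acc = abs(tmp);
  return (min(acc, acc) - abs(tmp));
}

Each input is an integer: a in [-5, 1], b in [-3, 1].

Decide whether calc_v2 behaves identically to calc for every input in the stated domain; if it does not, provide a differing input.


The two versions differ — the changes include local variable names differ.
Spot check at a=-2, b=1 — calc: tmp=-9, then ((-(5 % (b - -2))) > (-3 / (tmp - -3))) is false, then a=12, then acc=0, then (k=-1), then a zero divisor aborts: ERROR. calc_v2: tmp=-9, then ((-(5 % (b - -2))) > (-3 / (tmp - -3))) is false, then a=12, then acc=0, then (i=-1), then a zero divisor aborts: ERROR. Both give ERROR.
An exhaustive pass over the 35 declared inputs shows identical outputs.
verdict: equivalent


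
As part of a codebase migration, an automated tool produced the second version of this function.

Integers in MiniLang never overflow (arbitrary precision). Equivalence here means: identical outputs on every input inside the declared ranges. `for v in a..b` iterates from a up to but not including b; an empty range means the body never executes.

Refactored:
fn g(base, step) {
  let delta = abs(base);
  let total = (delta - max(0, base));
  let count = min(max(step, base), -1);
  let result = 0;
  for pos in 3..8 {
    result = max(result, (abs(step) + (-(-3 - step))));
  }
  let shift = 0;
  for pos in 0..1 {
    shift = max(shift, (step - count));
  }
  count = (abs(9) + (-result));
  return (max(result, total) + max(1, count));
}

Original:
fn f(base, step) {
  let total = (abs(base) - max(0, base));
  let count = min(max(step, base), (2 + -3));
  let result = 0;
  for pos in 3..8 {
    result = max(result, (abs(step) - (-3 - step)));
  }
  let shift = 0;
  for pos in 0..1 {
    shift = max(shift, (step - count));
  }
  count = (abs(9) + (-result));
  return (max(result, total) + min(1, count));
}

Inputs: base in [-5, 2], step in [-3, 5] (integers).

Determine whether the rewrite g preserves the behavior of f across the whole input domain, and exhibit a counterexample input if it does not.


There is a counterexample at base=-5, step=-3: 6 on one side, 11 on the other.
f: total=5, then count=-3, then result=0, then (pos=3), then result=3, then (pos=4), then result=3, then (pos=5), then result=3, then (pos=6), then result=3, then (pos=7), then result=3, then shift=0, then (pos=0), then shift=0, then count=6, then returns 6
g: delta=5, then total=5, then count=-3, then result=0, then (pos=3), then result=3, then (pos=4), then result=3, then (pos=5), then result=3, then (pos=6), then result=3, then (pos=7), then result=3, then shift=0, then (pos=0), then shift=0, then count=6, then returns 11
verdict: not equivalent; witness: base=-5, step=-3
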